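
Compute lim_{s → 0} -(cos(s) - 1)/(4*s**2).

Direct substitution gives 0/0.
Apply L'Hôpital: lim (-sin(s))/(-8*s), still 0/0.
After 2 applications of L'Hôpital's rule the quotient is (-cos(s))/(-8); substituting s = 0 gives 1/8.

1/8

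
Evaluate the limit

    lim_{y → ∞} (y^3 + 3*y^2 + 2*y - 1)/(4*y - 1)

∞

The numerator has higher degree (3 > 1); the quotient behaves like (1/(4))·y^2 for large |y|.
As y → +∞ this diverges to ∞.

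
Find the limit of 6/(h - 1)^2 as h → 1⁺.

∞

As h → 1⁺, (h - 1) → 0⁺, so (h - 1)^2 → 0⁺ and 6/(h - 1)^2 → ∞.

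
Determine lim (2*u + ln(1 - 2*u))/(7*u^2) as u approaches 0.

Direct substitution gives 0/0.
Apply L'Hôpital: lim (2 - 2/(1 - 2*u))/(14*u), still 0/0.
After 2 applications of L'Hôpital's rule the quotient is (-4/(1 - 2*u)^2)/(14); substituting u = 0 gives -2/7.

-2/7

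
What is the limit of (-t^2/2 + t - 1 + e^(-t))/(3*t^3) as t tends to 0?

-1/18

Direct substitution gives 0/0.
Apply L'Hôpital: lim (-t + 1 - e^(-t))/(9*t^2), still 0/0.
Apply L'Hôpital: lim (-1 + e^(-t))/(18*t), still 0/0.
After 3 applications of L'Hôpital's rule the quotient is (-e^(-t))/(18); substituting t = 0 gives -1/18.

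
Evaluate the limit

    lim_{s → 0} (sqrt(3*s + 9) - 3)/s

1/2

A 0/0 form; rationalise with √(9 + 3s) + √9. This collapses the numerator to 3s, leaving 3/(√(9 + 3s) + √9) → 3/(2√9) = 1/2.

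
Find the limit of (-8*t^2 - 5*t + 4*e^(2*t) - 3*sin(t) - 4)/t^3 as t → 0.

35/6

Substitution gives 0/0; apply L'Hôpital's rule 3 times.
After differentiating numerator and denominator 3 times the quotient is (32*e^(2*t) + 3*cos(t))/(6); at t = 0 this is 35/6.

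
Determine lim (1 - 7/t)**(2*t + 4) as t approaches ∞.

Write it as [(1 - 7/t)^t]^(2) · (1 - 7/t)^(4). The bracketed term tends to e^(-7) and the second factor to 1, so the limit is e^(-14).

e^(-14)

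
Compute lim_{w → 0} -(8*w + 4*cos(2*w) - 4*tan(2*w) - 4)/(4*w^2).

Substitution gives 0/0 (the numerator vanishes to order 2).
Expand each term to order w^2: the coefficient of w^2 in -4·tan(2w) is 0 and in 4·cos(2w) is -8.
Lower-order terms cancel with the polynomial part, so the numerator is (-8)·w^2 + o(w^2), and the limit is (-8)/(-4) = 2.

2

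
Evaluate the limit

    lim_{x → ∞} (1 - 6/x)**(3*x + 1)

Write it as [(1 - 6/x)^x]^(3) · (1 - 6/x)^(1). The bracketed term tends to e^(-6) and the second factor to 1, so the limit is e^(-18).

e^(-18)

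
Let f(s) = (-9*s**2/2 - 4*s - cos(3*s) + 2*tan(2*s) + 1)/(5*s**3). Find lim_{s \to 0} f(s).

16/15

Substitution gives 0/0; apply L'Hôpital's rule 3 times.
After differentiating numerator and denominator 3 times the quotient is (-27*sin(3*s) + 96*tan(2*s)^4 + 128*tan(2*s)^2 + 32)/(30); at s = 0 this is 16/15.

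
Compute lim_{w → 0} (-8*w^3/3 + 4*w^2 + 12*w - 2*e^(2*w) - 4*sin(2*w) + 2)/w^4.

Substitution gives 0/0 (the numerator vanishes to order 4).
Expand each term to order w^4: the coefficient of w^4 in -4·sin(2w) is 0 and in -2·e^(2w) is -4/3.
Lower-order terms cancel with the polynomial part, so the numerator is (-4/3)·w^4 + o(w^4), and the limit is (-4/3)/(1) = -4/3.

-4/3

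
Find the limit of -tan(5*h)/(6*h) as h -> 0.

-5/6

Substitution gives 0/0.
Since tan(u)/u → 1 as u → 0, tan(5h)/(5h) → 1 and the limit is 5/(-6) = -5/6.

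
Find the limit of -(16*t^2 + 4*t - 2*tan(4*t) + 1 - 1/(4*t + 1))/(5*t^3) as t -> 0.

-64/15

Substitution gives 0/0 (the numerator vanishes to order 3).
Expand each term to order t^3: the coefficient of t^3 in -2·tan(4t) is -128/3 and in −1/(1 + 4t) is 64.
Lower-order terms cancel with the polynomial part, so the numerator is (64/3)·t^3 + o(t^3), and the limit is (64/3)/(-5) = -64/15.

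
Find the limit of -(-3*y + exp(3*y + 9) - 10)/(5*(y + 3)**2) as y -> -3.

Direct substitution gives 0/0.
Apply L'Hôpital: lim (3*e^(3*y + 9) - 3)/(-10*y - 30), still 0/0.
After 2 applications of L'Hôpital's rule the quotient is (9*e^(3*y + 9))/(-10); substituting y = -3 gives -9/10.

-9/10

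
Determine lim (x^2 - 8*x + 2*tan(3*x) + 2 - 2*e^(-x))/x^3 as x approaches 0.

Substitution gives 0/0 (the numerator vanishes to order 3).
Expand each term to order x^3: the coefficient of x^3 in -2·e^(-x) is 1/3 and in 2·tan(3x) is 18.
Lower-order terms cancel with the polynomial part, so the numerator is (55/3)·x^3 + o(x^3), and the limit is (55/3)/(1) = 55/3.

55/3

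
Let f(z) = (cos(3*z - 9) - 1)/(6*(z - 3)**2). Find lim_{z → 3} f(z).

Direct substitution gives 0/0.
Apply L'Hôpital: lim (-3*sin(3*z - 9))/(12*z - 36), still 0/0.
After 2 applications of L'Hôpital's rule the quotient is (-9*cos(3*z - 9))/(12); substituting z = 3 gives -3/4.

-3/4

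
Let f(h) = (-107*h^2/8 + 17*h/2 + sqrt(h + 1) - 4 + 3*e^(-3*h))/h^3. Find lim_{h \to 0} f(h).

-215/16

Substitution gives 0/0; apply L'Hôpital's rule 3 times.
After differentiating numerator and denominator 3 times the quotient is (-81*e^(-3*h) + 3/(8*(h + 1)^(5/2)))/(6); at h = 0 this is -215/16.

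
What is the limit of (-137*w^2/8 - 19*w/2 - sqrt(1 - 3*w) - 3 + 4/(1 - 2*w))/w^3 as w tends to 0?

539/16

Substitution gives 0/0 (the numerator vanishes to order 3).
Expand each term to order w^3: the coefficient of w^3 in 4·1/(1 - 2w) is 32 and in −√(1 - 3w) is 27/16.
Lower-order terms cancel with the polynomial part, so the numerator is (539/16)·w^3 + o(w^3), and the limit is (539/16)/(1) = 539/16.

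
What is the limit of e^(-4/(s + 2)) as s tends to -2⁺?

As s → -2⁺, -4/(s + 2) → −∞, so e^(-4/(s + 2)) → 0.

0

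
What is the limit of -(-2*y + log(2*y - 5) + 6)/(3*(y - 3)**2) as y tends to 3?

2/3

Direct substitution gives 0/0.
Apply L'Hôpital: lim (-2 + 2/(2*y - 5))/(18 - 6*y), still 0/0.
After 2 applications of L'Hôpital's rule the quotient is (-4/(2*y - 5)^2)/(-6); substituting y = 3 gives 2/3.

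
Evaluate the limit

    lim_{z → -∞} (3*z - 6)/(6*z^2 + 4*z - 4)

The denominator has degree 2 and the numerator degree 1. Dividing numerator and denominator by z^2 sends every term to 0 except the leading denominator term, so the limit is 0.

0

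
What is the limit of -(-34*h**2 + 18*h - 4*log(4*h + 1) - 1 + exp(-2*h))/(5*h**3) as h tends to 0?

52/3

Substitution gives 0/0 (the numerator vanishes to order 3).
Expand each term to order h^3: the coefficient of h^3 in e^(-2h) is -4/3 and in -4·ln(1 + 4h) is -256/3.
Lower-order terms cancel with the polynomial part, so the numerator is (-260/3)·h^3 + o(h^3), and the limit is (-260/3)/(-5) = 52/3.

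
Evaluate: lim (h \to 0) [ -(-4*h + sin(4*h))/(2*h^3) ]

16/3

Direct substitution gives 0/0.
Apply L'Hôpital: lim (4*cos(4*h) - 4)/(-6*h^2), still 0/0.
Apply L'Hôpital: lim (-16*sin(4*h))/(-12*h), still 0/0.
After 3 applications of L'Hôpital's rule the quotient is (-64*cos(4*h))/(-12); substituting h = 0 gives 16/3.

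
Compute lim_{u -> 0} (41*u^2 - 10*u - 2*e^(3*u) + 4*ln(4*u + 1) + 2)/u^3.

Substitution gives 0/0; apply L'Hôpital's rule 3 times.
After differentiating numerator and denominator 3 times the quotient is (-54*e^(3*u) + 512/(4*u + 1)^3)/(6); at u = 0 this is 229/3.

229/3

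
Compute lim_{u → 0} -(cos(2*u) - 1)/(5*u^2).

Direct substitution gives 0/0.
Apply L'Hôpital: lim (-2*sin(2*u))/(-10*u), still 0/0.
After 2 applications of L'Hôpital's rule the quotient is (-4*cos(2*u))/(-10); substituting u = 0 gives 2/5.

2/5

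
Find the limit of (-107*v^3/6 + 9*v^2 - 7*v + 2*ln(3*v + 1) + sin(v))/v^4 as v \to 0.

Substitution gives 0/0 (the numerator vanishes to order 4).
Expand each term to order v^4: the coefficient of v^4 in 2·ln(1 + 3v) is -81/2 and in sin(v) is 0.
Lower-order terms cancel with the polynomial part, so the numerator is (-81/2)·v^4 + o(v^4), and the limit is (-81/2)/(1) = -81/2.

-81/2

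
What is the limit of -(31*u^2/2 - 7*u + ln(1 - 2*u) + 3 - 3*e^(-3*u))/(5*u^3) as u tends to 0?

-13/6

Substitution gives 0/0 (the numerator vanishes to order 3).
Expand each term to order u^3: the coefficient of u^3 in ln(1 - 2u) is -8/3 and in -3·e^(-3u) is 27/2.
Lower-order terms cancel with the polynomial part, so the numerator is (65/6)·u^3 + o(u^3), and the limit is (65/6)/(-5) = -13/6.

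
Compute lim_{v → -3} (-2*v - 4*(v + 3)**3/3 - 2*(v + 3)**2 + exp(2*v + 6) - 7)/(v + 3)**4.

2/3

Direct substitution gives 0/0.
Apply L'Hôpital: lim (-4*v - 4*(v + 3)^2 + 2*e^(2*v + 6) - 14)/(4*(v + 3)^3), still 0/0.
Apply L'Hôpital: lim (-8*v + 4*e^(2*v + 6) - 28)/(12*(v + 3)^2), still 0/0.
Apply L'Hôpital: lim (8*e^(2*v + 6) - 8)/(24*v + 72), still 0/0.
After 4 applications of L'Hôpital's rule the quotient is (16*e^(2*v + 6))/(24); substituting v = -3 gives 2/3.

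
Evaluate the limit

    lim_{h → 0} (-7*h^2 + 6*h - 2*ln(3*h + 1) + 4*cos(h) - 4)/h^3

Substitution gives 0/0 (the numerator vanishes to order 3).
Expand each term to order h^3: the coefficient of h^3 in -2·ln(1 + 3h) is -18 and in 4·cos(h) is 0.
Lower-order terms cancel with the polynomial part, so the numerator is (-18)·h^3 + o(h^3), and the limit is (-18)/(1) = -18.

-18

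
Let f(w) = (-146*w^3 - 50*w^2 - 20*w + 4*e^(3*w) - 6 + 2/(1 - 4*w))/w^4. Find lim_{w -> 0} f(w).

1051/2

Substitution gives 0/0; apply L'Hôpital's rule 4 times.
After differentiating numerator and denominator 4 times the quotient is (324*e^(3*w) - 12288/(4*w - 1)^5)/(24); at w = 0 this is 1051/2.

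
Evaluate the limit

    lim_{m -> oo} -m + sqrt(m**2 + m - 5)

1/2

An ∞ − ∞ form. Rationalising with the conjugate, the difference becomes (m - 5) / (√(m^2 + m - 5) + m).
For large m the denominator behaves like 2·m, so the quotient tends to 1/2 = 1/2.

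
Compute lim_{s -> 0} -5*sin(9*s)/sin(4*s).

Substitution gives 0/0.
Divide numerator and denominator by s: sin(9s)/s → 9 and sin(4s)/s → 4, so the limit is -5·9/4 = -45/4.

-45/4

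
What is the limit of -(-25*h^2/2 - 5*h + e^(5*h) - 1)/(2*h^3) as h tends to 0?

Direct substitution gives 0/0.
Apply L'Hôpital: lim (-25*h + 5*e^(5*h) - 5)/(-6*h^2), still 0/0.
Apply L'Hôpital: lim (25*e^(5*h) - 25)/(-12*h), still 0/0.
After 3 applications of L'Hôpital's rule the quotient is (125*e^(5*h))/(-12); substituting h = 0 gives -125/12.

-125/12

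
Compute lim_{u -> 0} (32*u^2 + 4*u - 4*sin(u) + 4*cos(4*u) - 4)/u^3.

Substitution gives 0/0; apply L'Hôpital's rule 3 times.
After differentiating numerator and denominator 3 times the quotient is (256*sin(4*u) + 4*cos(u))/(6); at u = 0 this is 2/3.

2/3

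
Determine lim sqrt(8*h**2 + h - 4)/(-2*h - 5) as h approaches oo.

For large |h|, √(8*h^2 + h - 4) ≈ √8·|h| and the denominator ≈ -2h.
Since h → +∞, |h| = h, giving √8/(-2) = -√(2).

-√(2)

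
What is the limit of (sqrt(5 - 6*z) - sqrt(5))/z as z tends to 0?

-3*√(5)/5

Substitution gives 0/0. Multiply numerator and denominator by the conjugate √(5 - 6z) + √5.
The numerator becomes (5 - 6z) − 5 = -6z, so the expression simplifies to -6/(√(5 - 6z) + √5).
Letting z → 0 gives -6/(2√5) = -3*√(5)/5.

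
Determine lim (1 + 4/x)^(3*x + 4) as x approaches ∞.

Write it as [(1 + 4/x)^x]^(3) · (1 + 4/x)^(4). The bracketed term tends to e^(4) and the second factor to 1, so the limit is e^(12).

e^(12)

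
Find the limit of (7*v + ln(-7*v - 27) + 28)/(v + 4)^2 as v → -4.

Direct substitution gives 0/0.
Apply L'Hôpital: lim (7 - 7/(-7*v - 27))/(2*v + 8), still 0/0.
After 2 applications of L'Hôpital's rule the quotient is (-49/(-7*v - 27)^2)/(2); substituting v = -4 gives -49/2.

-49/2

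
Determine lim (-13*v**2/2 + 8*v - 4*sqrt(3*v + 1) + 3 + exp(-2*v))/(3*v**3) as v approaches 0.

-97/36

Substitution gives 0/0 (the numerator vanishes to order 3).
Expand each term to order v^3: the coefficient of v^3 in e^(-2v) is -4/3 and in -4·√(1 + 3v) is -27/4.
Lower-order terms cancel with the polynomial part, so the numerator is (-97/12)·v^3 + o(v^3), and the limit is (-97/12)/(3) = -97/36.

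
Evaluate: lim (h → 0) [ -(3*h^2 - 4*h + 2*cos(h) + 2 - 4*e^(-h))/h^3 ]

Substitution gives 0/0; apply L'Hôpital's rule 3 times.
After differentiating numerator and denominator 3 times the quotient is (2*sin(h) + 4*e^(-h))/(-6); at h = 0 this is -2/3.

-2/3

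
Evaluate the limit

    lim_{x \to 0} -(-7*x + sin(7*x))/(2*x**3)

343/12

Direct substitution gives 0/0.
Apply L'Hôpital: lim (7*cos(7*x) - 7)/(-6*x^2), still 0/0.
Apply L'Hôpital: lim (-49*sin(7*x))/(-12*x), still 0/0.
After 3 applications of L'Hôpital's rule the quotient is (-343*cos(7*x))/(-12); substituting x = 0 gives 343/12.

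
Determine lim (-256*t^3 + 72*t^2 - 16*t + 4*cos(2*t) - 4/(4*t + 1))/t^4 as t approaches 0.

-3064/3

Substitution gives 0/0 (the numerator vanishes to order 4).
Expand each term to order t^4: the coefficient of t^4 in -4·1/(1 + 4t) is -1024 and in 4·cos(2t) is 8/3.
Lower-order terms cancel with the polynomial part, so the numerator is (-3064/3)·t^4 + o(t^4), and the limit is (-3064/3)/(1) = -3064/3.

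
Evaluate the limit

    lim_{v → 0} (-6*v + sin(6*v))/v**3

Direct substitution gives 0/0.
Apply L'Hôpital: lim (6*cos(6*v) - 6)/(3*v^2), still 0/0.
Apply L'Hôpital: lim (-36*sin(6*v))/(6*v), still 0/0.
After 3 applications of L'Hôpital's rule the quotient is (-216*cos(6*v))/(6); substituting v = 0 gives -36.

-36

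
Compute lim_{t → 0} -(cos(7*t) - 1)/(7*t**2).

Direct substitution gives 0/0.
Apply L'Hôpital: lim (-7*sin(7*t))/(-14*t), still 0/0.
After 2 applications of L'Hôpital's rule the quotient is (-49*cos(7*t))/(-14); substituting t = 0 gives 7/2.

7/2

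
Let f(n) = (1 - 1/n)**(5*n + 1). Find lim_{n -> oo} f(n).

e^(-5)

Write it as [(1 - 1/n)^n]^(5) · (1 - 1/n)^(1). The bracketed term tends to e^(-1) and the second factor to 1, so the limit is e^(-5).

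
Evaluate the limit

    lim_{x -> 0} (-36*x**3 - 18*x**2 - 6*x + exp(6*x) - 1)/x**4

Direct substitution gives 0/0.
Apply L'Hôpital: lim (-108*x^2 - 36*x + 6*e^(6*x) - 6)/(4*x^3), still 0/0.
Apply L'Hôpital: lim (-216*x + 36*e^(6*x) - 36)/(12*x^2), still 0/0.
Apply L'Hôpital: lim (216*e^(6*x) - 216)/(24*x), still 0/0.
After 4 applications of L'Hôpital's rule the quotient is (1296*e^(6*x))/(24); substituting x = 0 gives 54.

54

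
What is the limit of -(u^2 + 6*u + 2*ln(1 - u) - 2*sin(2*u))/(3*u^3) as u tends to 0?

-2/3

Substitution gives 0/0; apply L'Hôpital's rule 3 times.
After differentiating numerator and denominator 3 times the quotient is (16*cos(2*u) + 4/(u - 1)^3)/(-18); at u = 0 this is -2/3.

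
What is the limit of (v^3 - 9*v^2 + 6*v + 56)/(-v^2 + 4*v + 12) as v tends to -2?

Direct substitution gives 0/0, so factor. Both numerator and denominator have (v + 2) as a factor.
After cancelling, the expression reduces to (v^2 - 11*v + 28)/(6 - v).
Substituting v = -2 gives 27/4.

27/4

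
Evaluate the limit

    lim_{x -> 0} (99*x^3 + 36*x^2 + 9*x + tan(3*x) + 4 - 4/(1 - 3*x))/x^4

-324

Substitution gives 0/0 (the numerator vanishes to order 4).
Expand each term to order x^4: the coefficient of x^4 in tan(3x) is 0 and in -4·1/(1 - 3x) is -324.
Lower-order terms cancel with the polynomial part, so the numerator is (-324)·x^4 + o(x^4), and the limit is (-324)/(1) = -324.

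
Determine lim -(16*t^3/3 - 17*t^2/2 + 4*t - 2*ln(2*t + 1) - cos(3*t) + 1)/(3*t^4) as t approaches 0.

-37/24

Substitution gives 0/0 (the numerator vanishes to order 4).
Expand each term to order t^4: the coefficient of t^4 in -2·ln(1 + 2t) is 8 and in −cos(3t) is -27/8.
Lower-order terms cancel with the polynomial part, so the numerator is (37/8)·t^4 + o(t^4), and the limit is (37/8)/(-3) = -37/24.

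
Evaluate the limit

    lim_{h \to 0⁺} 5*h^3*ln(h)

0

This is a 0·(−∞) form. Rewrite as 5·ln(h) / h^(−3) and apply L'Hôpital:
the derivative quotient is 5·(1/h) / (−3·h^(−4)) = (-5/3)·h^3 → 0.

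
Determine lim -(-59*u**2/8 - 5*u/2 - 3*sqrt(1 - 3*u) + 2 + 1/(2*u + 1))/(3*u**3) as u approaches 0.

47/48

Substitution gives 0/0 (the numerator vanishes to order 3).
Expand each term to order u^3: the coefficient of u^3 in 1/(1 + 2u) is -8 and in -3·√(1 - 3u) is 81/16.
Lower-order terms cancel with the polynomial part, so the numerator is (-47/16)·u^3 + o(u^3), and the limit is (-47/16)/(-3) = 47/48.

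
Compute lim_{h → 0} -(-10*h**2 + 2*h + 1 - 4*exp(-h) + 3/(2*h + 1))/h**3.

Substitution gives 0/0; apply L'Hôpital's rule 3 times.
After differentiating numerator and denominator 3 times the quotient is (4*e^(-h) - 144/(2*h + 1)^4)/(-6); at h = 0 this is 70/3.

70/3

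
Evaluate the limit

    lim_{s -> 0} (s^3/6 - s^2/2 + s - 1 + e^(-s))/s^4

Direct substitution gives 0/0.
Apply L'Hôpital: lim (s^2/2 - s + 1 - e^(-s))/(4*s^3), still 0/0.
Apply L'Hôpital: lim (s - 1 + e^(-s))/(12*s^2), still 0/0.
Apply L'Hôpital: lim (1 - e^(-s))/(24*s), still 0/0.
After 4 applications of L'Hôpital's rule the quotient is (e^(-s))/(24); substituting s = 0 gives 1/24.

1/24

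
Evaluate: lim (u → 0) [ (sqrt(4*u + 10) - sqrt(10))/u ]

√(10)/5

A 0/0 form; rationalise with √(10 + 4u) + √10. This collapses the numerator to 4u, leaving 4/(√(10 + 4u) + √10) → 4/(2√10) = √(10)/5.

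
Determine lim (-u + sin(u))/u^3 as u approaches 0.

Direct substitution gives 0/0.
Apply L'Hôpital: lim (cos(u) - 1)/(3*u^2), still 0/0.
Apply L'Hôpital: lim (-sin(u))/(6*u), still 0/0.
After 3 applications of L'Hôpital's rule the quotient is (-cos(u))/(6); substituting u = 0 gives -1/6.

-1/6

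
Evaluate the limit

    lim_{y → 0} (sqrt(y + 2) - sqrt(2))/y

A 0/0 form; rationalise with √(2 + y) + √2. This collapses the numerator to y, leaving 1/(√(2 + y) + √2) → 1/(2√2) = √(2)/4.

√(2)/4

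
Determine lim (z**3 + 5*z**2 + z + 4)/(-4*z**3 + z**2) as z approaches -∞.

-1/4

Numerator and denominator both have degree 3.
Dividing every term by z^3, all lower-order terms vanish and the limit is the ratio of leading coefficients, 1/(-4) = -1/4.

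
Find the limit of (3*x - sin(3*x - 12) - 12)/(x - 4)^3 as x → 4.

Direct substitution gives 0/0.
Apply L'Hôpital: lim (3 - 3*cos(3*x - 12))/(3*(x - 4)^2), still 0/0.
Apply L'Hôpital: lim (9*sin(3*x - 12))/(6*x - 24), still 0/0.
After 3 applications of L'Hôpital's rule the quotient is (27*cos(3*x - 12))/(6); substituting x = 4 gives 9/2.

9/2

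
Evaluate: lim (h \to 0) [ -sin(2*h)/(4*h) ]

-1/2

Substitution gives 0/0.
Write it as (2/(-4))·sin(2h)/(2h); since sin(u)/u → 1, the limit is -1/2.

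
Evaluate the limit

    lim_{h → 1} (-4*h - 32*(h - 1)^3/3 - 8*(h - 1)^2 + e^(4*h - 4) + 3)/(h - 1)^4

Direct substitution gives 0/0.
Apply L'Hôpital: lim (-16*h - 32*(h - 1)^2 + 4*e^(4*h - 4) + 12)/(4*(h - 1)^3), still 0/0.
Apply L'Hôpital: lim (-64*h + 16*e^(4*h - 4) + 48)/(12*(h - 1)^2), still 0/0.
Apply L'Hôpital: lim (64*e^(4*h - 4) - 64)/(24*h - 24), still 0/0.
After 4 applications of L'Hôpital's rule the quotient is (256*e^(4*h - 4))/(24); substituting h = 1 gives 32/3.

32/3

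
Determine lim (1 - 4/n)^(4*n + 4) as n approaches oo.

e^(-16)

Write it as [(1 - 4/n)^n]^(4) · (1 - 4/n)^(4). The bracketed term tends to e^(-4) and the second factor to 1, so the limit is e^(-16).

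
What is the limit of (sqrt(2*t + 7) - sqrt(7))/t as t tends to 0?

√(7)/7

A 0/0 form; rationalise with √(7 + 2t) + √7. This collapses the numerator to 2t, leaving 2/(√(7 + 2t) + √7) → 2/(2√7) = √(7)/7.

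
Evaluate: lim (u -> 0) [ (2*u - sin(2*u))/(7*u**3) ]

4/21

Direct substitution gives 0/0.
Apply L'Hôpital: lim (2 - 2*cos(2*u))/(21*u^2), still 0/0.
Apply L'Hôpital: lim (4*sin(2*u))/(42*u), still 0/0.
After 3 applications of L'Hôpital's rule the quotient is (8*cos(2*u))/(42); substituting u = 0 gives 4/21.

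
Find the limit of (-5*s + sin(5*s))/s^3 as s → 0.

Direct substitution gives 0/0.
Apply L'Hôpital: lim (5*cos(5*s) - 5)/(3*s^2), still 0/0.
Apply L'Hôpital: lim (-25*sin(5*s))/(6*s), still 0/0.
After 3 applications of L'Hôpital's rule the quotient is (-125*cos(5*s))/(6); substituting s = 0 gives -125/6.

-125/6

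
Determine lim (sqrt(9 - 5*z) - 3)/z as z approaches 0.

-5/6

Substitution gives 0/0. Multiply numerator and denominator by the conjugate √(9 - 5z) + √9.
The numerator becomes (9 - 5z) − 9 = -5z, so the expression simplifies to -5/(√(9 - 5z) + √9).
Letting z → 0 gives -5/(2√9) = -5/6.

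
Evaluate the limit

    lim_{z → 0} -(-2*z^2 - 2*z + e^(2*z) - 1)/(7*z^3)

-4/21

Direct substitution gives 0/0.
Apply L'Hôpital: lim (-4*z + 2*e^(2*z) - 2)/(-21*z^2), still 0/0.
Apply L'Hôpital: lim (4*e^(2*z) - 4)/(-42*z), still 0/0.
After 3 applications of L'Hôpital's rule the quotient is (8*e^(2*z))/(-42); substituting z = 0 gives -4/21.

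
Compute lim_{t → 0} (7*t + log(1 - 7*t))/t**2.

Direct substitution gives 0/0.
Apply L'Hôpital: lim (7 - 7/(1 - 7*t))/(2*t), still 0/0.
After 2 applications of L'Hôpital's rule the quotient is (-49/(1 - 7*t)^2)/(2); substituting t = 0 gives -49/2.

-49/2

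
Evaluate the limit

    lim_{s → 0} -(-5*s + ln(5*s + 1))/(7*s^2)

25/14

Direct substitution gives 0/0.
Apply L'Hôpital: lim (-5 + 5/(5*s + 1))/(-14*s), still 0/0.
After 2 applications of L'Hôpital's rule the quotient is (-25/(5*s + 1)^2)/(-14); substituting s = 0 gives 25/14.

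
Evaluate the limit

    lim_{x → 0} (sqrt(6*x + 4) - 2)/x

A 0/0 form; rationalise with √(4 + 6x) + √4. This collapses the numerator to 6x, leaving 6/(√(4 + 6x) + √4) → 6/(2√4) = 3/2.

3/2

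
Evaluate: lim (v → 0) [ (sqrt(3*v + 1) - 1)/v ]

3/2

A 0/0 form; rationalise with √(1 + 3v) + √1. This collapses the numerator to 3v, leaving 3/(√(1 + 3v) + √1) → 3/(2√1) = 3/2.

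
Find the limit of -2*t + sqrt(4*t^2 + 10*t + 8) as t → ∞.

This has the form ∞ − ∞. Multiply and divide by the conjugate √(4*t^2 + 10*t + 8) + 2t.
That gives (10t + 8) / (√(4*t^2 + 10*t + 8) + 2t).
Divide numerator and denominator by t: the limit is 10/(2·2) = 5/2.

5/2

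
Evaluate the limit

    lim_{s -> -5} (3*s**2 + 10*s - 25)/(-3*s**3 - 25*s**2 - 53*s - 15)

At s = -5 both the top and bottom vanish — a removable singularity. Factoring out (s + 5) from each leaves (3*s - 5)/(-3*s^2 - 10*s - 3), which at s = -5 equals 5/7.

5/7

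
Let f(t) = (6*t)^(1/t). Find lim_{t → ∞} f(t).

Base → ∞ and exponent → 0: an ∞^0 form.
Take logs: (1/t)·ln(6·t^1) = (ln 6 + 1·ln t)/t → 0.
So the limit is e^0 = 1.

1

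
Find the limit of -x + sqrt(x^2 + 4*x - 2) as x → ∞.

This has the form ∞ − ∞. Multiply and divide by the conjugate √(x^2 + 4*x - 2) + x.
That gives (4x - 2) / (√(x^2 + 4*x - 2) + x).
Divide numerator and denominator by x: the limit is 4/(2·1) = 2.

2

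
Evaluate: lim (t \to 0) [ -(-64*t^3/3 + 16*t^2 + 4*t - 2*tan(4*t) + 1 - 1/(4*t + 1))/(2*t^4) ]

128

Substitution gives 0/0 (the numerator vanishes to order 4).
Expand each term to order t^4: the coefficient of t^4 in −1/(1 + 4t) is -256 and in -2·tan(4t) is 0.
Lower-order terms cancel with the polynomial part, so the numerator is (-256)·t^4 + o(t^4), and the limit is (-256)/(-2) = 128.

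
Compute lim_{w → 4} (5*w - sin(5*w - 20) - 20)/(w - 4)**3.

Direct substitution gives 0/0.
Apply L'Hôpital: lim (5 - 5*cos(5*w - 20))/(3*(w - 4)^2), still 0/0.
Apply L'Hôpital: lim (25*sin(5*w - 20))/(6*w - 24), still 0/0.
After 3 applications of L'Hôpital's rule the quotient is (125*cos(5*w - 20))/(6); substituting w = 4 gives 125/6.

125/6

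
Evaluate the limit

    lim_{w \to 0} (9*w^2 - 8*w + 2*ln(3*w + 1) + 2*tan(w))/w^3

56/3

Substitution gives 0/0 (the numerator vanishes to order 3).
Expand each term to order w^3: the coefficient of w^3 in 2·tan(w) is 2/3 and in 2·ln(1 + 3w) is 18.
Lower-order terms cancel with the polynomial part, so the numerator is (56/3)·w^3 + o(w^3), and the limit is (56/3)/(1) = 56/3.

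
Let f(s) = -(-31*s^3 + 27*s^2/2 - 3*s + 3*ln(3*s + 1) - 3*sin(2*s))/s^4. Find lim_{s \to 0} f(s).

Substitution gives 0/0 (the numerator vanishes to order 4).
Expand each term to order s^4: the coefficient of s^4 in 3·ln(1 + 3s) is -243/4 and in -3·sin(2s) is 0.
Lower-order terms cancel with the polynomial part, so the numerator is (-243/4)·s^4 + o(s^4), and the limit is (-243/4)/(-1) = 243/4.

243/4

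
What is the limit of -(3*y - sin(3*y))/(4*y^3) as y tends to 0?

-9/8

Direct substitution gives 0/0.
Apply L'Hôpital: lim (3 - 3*cos(3*y))/(-12*y^2), still 0/0.
Apply L'Hôpital: lim (9*sin(3*y))/(-24*y), still 0/0.
After 3 applications of L'Hôpital's rule the quotient is (27*cos(3*y))/(-24); substituting y = 0 gives -9/8.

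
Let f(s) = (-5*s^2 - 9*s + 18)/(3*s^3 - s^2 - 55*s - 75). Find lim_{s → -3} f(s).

At s = -3 both the top and bottom vanish — a removable singularity. Factoring out (s + 3) from each leaves (6 - 5*s)/(3*s^2 - 10*s - 25), which at s = -3 equals 21/32.

21/32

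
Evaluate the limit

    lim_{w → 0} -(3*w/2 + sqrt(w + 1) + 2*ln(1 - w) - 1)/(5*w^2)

Substitution gives 0/0 (the numerator vanishes to order 2).
Expand each term to order w^2: the coefficient of w^2 in 2·ln(1 - w) is -1 and in √(1 + w) is -1/8.
Lower-order terms cancel with the polynomial part, so the numerator is (-9/8)·w^2 + o(w^2), and the limit is (-9/8)/(-5) = 9/40.

9/40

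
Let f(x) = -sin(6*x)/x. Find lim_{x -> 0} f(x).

Substitution gives 0/0.
Write it as (6/(-1))·sin(6x)/(6x); since sin(u)/u → 1, the limit is -6.

-6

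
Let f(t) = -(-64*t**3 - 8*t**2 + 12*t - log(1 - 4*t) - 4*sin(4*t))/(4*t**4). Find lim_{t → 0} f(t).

-16

Substitution gives 0/0; apply L'Hôpital's rule 4 times.
After differentiating numerator and denominator 4 times the quotient is (-1024*sin(4*t) + 1536/(4*t - 1)^4)/(-96); at t = 0 this is -16.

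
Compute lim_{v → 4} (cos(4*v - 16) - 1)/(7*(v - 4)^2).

Direct substitution gives 0/0.
Apply L'Hôpital: lim (-4*sin(4*v - 16))/(14*v - 56), still 0/0.
After 2 applications of L'Hôpital's rule the quotient is (-16*cos(4*v - 16))/(14); substituting v = 4 gives -8/7.

-8/7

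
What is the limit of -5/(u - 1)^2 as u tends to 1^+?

As u → 1⁺, (u - 1) → 0⁺, so (u - 1)^2 → 0⁺ and -5/(u - 1)^2 → -∞.

-∞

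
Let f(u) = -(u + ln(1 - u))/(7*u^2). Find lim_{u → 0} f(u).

Direct substitution gives 0/0.
Apply L'Hôpital: lim (1 - 1/(1 - u))/(-14*u), still 0/0.
After 2 applications of L'Hôpital's rule the quotient is (-1/(1 - u)^2)/(-14); substituting u = 0 gives 1/14.

1/14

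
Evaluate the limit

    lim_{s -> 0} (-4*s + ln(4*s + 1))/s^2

Direct substitution gives 0/0.
Apply L'Hôpital: lim (-4 + 4/(4*s + 1))/(2*s), still 0/0.
After 2 applications of L'Hôpital's rule the quotient is (-16/(4*s + 1)^2)/(2); substituting s = 0 gives -8.

-8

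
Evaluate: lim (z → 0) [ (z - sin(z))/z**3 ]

1/6

Direct substitution gives 0/0.
Apply L'Hôpital: lim (1 - cos(z))/(3*z^2), still 0/0.
Apply L'Hôpital: lim (sin(z))/(6*z), still 0/0.
After 3 applications of L'Hôpital's rule the quotient is (cos(z))/(6); substituting z = 0 gives 1/6.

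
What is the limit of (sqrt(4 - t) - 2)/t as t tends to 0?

A 0/0 form; rationalise with √(4 - t) + √4. This collapses the numerator to -t, leaving -1/(√(4 - t) + √4) → -1/(2√4) = -1/4.

-1/4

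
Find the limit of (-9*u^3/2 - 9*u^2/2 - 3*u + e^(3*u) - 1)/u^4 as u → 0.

Direct substitution gives 0/0.
Apply L'Hôpital: lim (-27*u^2/2 - 9*u + 3*e^(3*u) - 3)/(4*u^3), still 0/0.
Apply L'Hôpital: lim (-27*u + 9*e^(3*u) - 9)/(12*u^2), still 0/0.
Apply L'Hôpital: lim (27*e^(3*u) - 27)/(24*u), still 0/0.
After 4 applications of L'Hôpital's rule the quotient is (81*e^(3*u))/(24); substituting u = 0 gives 27/8.

27/8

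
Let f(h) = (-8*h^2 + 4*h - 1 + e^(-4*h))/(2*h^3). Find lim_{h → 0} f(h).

-16/3

Direct substitution gives 0/0.
Apply L'Hôpital: lim (-16*h + 4 - 4*e^(-4*h))/(6*h^2), still 0/0.
Apply L'Hôpital: lim (-16 + 16*e^(-4*h))/(12*h), still 0/0.
After 3 applications of L'Hôpital's rule the quotient is (-64*e^(-4*h))/(12); substituting h = 0 gives -16/3.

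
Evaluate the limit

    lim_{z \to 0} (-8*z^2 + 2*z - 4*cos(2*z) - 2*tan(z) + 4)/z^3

-2/3

Substitution gives 0/0; apply L'Hôpital's rule 3 times.
After differentiating numerator and denominator 3 times the quotient is (-32*sin(2*z) - 12*tan(z)^4 - 16*tan(z)^2 - 4)/(6); at z = 0 this is -2/3.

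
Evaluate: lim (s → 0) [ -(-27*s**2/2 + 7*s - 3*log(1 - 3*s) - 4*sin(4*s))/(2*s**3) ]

-209/6

Substitution gives 0/0 (the numerator vanishes to order 3).
Expand each term to order s^3: the coefficient of s^3 in -4·sin(4s) is 128/3 and in -3·ln(1 - 3s) is 27.
Lower-order terms cancel with the polynomial part, so the numerator is (209/3)·s^3 + o(s^3), and the limit is (209/3)/(-2) = -209/6.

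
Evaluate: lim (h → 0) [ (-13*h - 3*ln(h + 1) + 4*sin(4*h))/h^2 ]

Substitution gives 0/0; apply L'Hôpital's rule 2 times.
After differentiating numerator and denominator 2 times the quotient is (-64*sin(4*h) + 3/(h + 1)^2)/(2); at h = 0 this is 3/2.

3/2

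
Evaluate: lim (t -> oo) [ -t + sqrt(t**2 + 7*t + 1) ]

7/2

An ∞ − ∞ form. Rationalising with the conjugate, the difference becomes (7t + 1) / (√(t^2 + 7*t + 1) + t).
For large t the denominator behaves like 2·t, so the quotient tends to 7/2 = 7/2.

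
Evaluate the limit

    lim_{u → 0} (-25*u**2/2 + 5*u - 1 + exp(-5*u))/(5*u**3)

-25/6

Direct substitution gives 0/0.
Apply L'Hôpital: lim (-25*u + 5 - 5*e^(-5*u))/(15*u^2), still 0/0.
Apply L'Hôpital: lim (-25 + 25*e^(-5*u))/(30*u), still 0/0.
After 3 applications of L'Hôpital's rule the quotient is (-125*e^(-5*u))/(30); substituting u = 0 gives -25/6.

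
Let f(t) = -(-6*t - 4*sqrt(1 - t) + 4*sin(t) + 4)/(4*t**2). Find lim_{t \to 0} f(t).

Substitution gives 0/0; apply L'Hôpital's rule 2 times.
After differentiating numerator and denominator 2 times the quotient is (-4*sin(t) + (1 - t)^(-3/2))/(-8); at t = 0 this is -1/8.

-1/8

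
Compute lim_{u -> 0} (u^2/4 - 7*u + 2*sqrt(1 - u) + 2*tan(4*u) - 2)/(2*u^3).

1021/48

Substitution gives 0/0 (the numerator vanishes to order 3).
Expand each term to order u^3: the coefficient of u^3 in 2·tan(4u) is 128/3 and in 2·√(1 - u) is -1/8.
Lower-order terms cancel with the polynomial part, so the numerator is (1021/24)·u^3 + o(u^3), and the limit is (1021/24)/(2) = 1021/48.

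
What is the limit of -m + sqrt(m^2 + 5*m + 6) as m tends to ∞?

5/2

An ∞ − ∞ form. Rationalising with the conjugate, the difference becomes (5m + 6) / (√(m^2 + 5*m + 6) + m).
For large m the denominator behaves like 2·m, so the quotient tends to 5/2 = 5/2.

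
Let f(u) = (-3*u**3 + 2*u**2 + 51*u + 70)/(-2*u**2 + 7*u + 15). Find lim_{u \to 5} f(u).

Since u = 5 makes numerator and denominator zero, (u - 5) divides both.
Cancelling it gives (-3*u^2 - 13*u - 14)/(-2*u - 3); now plug in u = 5 to get 154/13.

154/13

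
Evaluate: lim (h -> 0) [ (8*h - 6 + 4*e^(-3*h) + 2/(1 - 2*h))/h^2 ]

26

Substitution gives 0/0; apply L'Hôpital's rule 2 times.
After differentiating numerator and denominator 2 times the quotient is (36*e^(-3*h) - 16/(2*h - 1)^3)/(2); at h = 0 this is 26.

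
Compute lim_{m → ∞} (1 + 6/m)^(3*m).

e^(18)

Write it as [(1 + 6/m)^m]^(3) · (1 + 6/m)^(0). The bracketed term tends to e^(6) and the second factor to 1, so the limit is e^(18).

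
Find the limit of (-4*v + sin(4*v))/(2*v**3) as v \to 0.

Direct substitution gives 0/0.
Apply L'Hôpital: lim (4*cos(4*v) - 4)/(6*v^2), still 0/0.
Apply L'Hôpital: lim (-16*sin(4*v))/(12*v), still 0/0.
After 3 applications of L'Hôpital's rule the quotient is (-64*cos(4*v))/(12); substituting v = 0 gives -16/3.

-16/3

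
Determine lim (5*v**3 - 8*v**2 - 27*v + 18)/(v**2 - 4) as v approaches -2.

At v = -2 both the top and bottom vanish — a removable singularity. Factoring out (v + 2) from each leaves (5*v^2 - 18*v + 9)/(v - 2), which at v = -2 equals -65/4.

-65/4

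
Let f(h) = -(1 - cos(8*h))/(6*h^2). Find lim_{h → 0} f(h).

-16/3

Substitution gives 0/0.
Use (1 − cos u)/u² → 1/2 with u = 8h: the limit is 8²/(2·(-6)) = -16/3.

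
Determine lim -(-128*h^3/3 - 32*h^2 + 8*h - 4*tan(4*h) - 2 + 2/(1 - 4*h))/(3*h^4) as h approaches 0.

Substitution gives 0/0 (the numerator vanishes to order 4).
Expand each term to order h^4: the coefficient of h^4 in -4·tan(4h) is 0 and in 2·1/(1 - 4h) is 512.
Lower-order terms cancel with the polynomial part, so the numerator is (512)·h^4 + o(h^4), and the limit is (512)/(-3) = -512/3.

-512/3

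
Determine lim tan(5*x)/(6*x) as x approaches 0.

5/6

Substitution gives 0/0.
Since tan(u)/u → 1 as u → 0, tan(5x)/(5x) → 1 and the limit is 5/6.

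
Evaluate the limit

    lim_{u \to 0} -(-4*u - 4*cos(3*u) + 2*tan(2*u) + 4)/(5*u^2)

-18/5

Substitution gives 0/0 (the numerator vanishes to order 2).
Expand each term to order u^2: the coefficient of u^2 in 2·tan(2u) is 0 and in -4·cos(3u) is 18.
Lower-order terms cancel with the polynomial part, so the numerator is (18)·u^2 + o(u^2), and the limit is (18)/(-5) = -18/5.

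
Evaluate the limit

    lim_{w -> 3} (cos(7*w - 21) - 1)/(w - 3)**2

-49/2

Direct substitution gives 0/0.
Apply L'Hôpital: lim (-7*sin(7*w - 21))/(2*w - 6), still 0/0.
After 2 applications of L'Hôpital's rule the quotient is (-49*cos(7*w - 21))/(2); substituting w = 3 gives -49/2.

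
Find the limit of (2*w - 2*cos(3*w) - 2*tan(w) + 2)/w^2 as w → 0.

9

Substitution gives 0/0 (the numerator vanishes to order 2).
Expand each term to order w^2: the coefficient of w^2 in -2·cos(3w) is 9 and in -2·tan(w) is 0.
Lower-order terms cancel with the polynomial part, so the numerator is (9)·w^2 + o(w^2), and the limit is (9)/(1) = 9.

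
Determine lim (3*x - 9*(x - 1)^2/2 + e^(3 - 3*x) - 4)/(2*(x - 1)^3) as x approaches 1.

Direct substitution gives 0/0.
Apply L'Hôpital: lim (-9*x - 3*e^(3 - 3*x) + 12)/(6*(x - 1)^2), still 0/0.
Apply L'Hôpital: lim (9*e^(3 - 3*x) - 9)/(12*x - 12), still 0/0.
After 3 applications of L'Hôpital's rule the quotient is (-27*e^(3 - 3*x))/(12); substituting x = 1 gives -9/4.

-9/4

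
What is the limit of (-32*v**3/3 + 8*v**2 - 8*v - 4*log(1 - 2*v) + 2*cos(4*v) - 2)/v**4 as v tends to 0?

Substitution gives 0/0; apply L'Hôpital's rule 4 times.
After differentiating numerator and denominator 4 times the quotient is (512*cos(4*v) + 384/(2*v - 1)^4)/(24); at v = 0 this is 112/3.

112/3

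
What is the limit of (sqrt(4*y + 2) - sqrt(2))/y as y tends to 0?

√(2)

A 0/0 form; rationalise with √(2 + 4y) + √2. This collapses the numerator to 4y, leaving 4/(√(2 + 4y) + √2) → 4/(2√2) = √(2).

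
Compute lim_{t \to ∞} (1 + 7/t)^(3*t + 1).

e^(21)

Write it as [(1 + 7/t)^t]^(3) · (1 + 7/t)^(1). The bracketed term tends to e^(7) and the second factor to 1, so the limit is e^(21).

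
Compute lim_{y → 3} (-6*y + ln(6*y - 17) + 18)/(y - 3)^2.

-18

Direct substitution gives 0/0.
Apply L'Hôpital: lim (-6 + 6/(6*y - 17))/(2*y - 6), still 0/0.
After 2 applications of L'Hôpital's rule the quotient is (-36/(6*y - 17)^2)/(2); substituting y = 3 gives -18.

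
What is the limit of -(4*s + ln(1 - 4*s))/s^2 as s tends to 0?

Direct substitution gives 0/0.
Apply L'Hôpital: lim (4 - 4/(1 - 4*s))/(-2*s), still 0/0.
After 2 applications of L'Hôpital's rule the quotient is (-16/(1 - 4*s)^2)/(-2); substituting s = 0 gives 8.

8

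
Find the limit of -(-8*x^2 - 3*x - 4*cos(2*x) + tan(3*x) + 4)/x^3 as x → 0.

-9

Substitution gives 0/0 (the numerator vanishes to order 3).
Expand each term to order x^3: the coefficient of x^3 in -4·cos(2x) is 0 and in tan(3x) is 9.
Lower-order terms cancel with the polynomial part, so the numerator is (9)·x^3 + o(x^3), and the limit is (9)/(-1) = -9.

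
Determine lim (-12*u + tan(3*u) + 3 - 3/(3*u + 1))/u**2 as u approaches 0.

Substitution gives 0/0; apply L'Hôpital's rule 2 times.
After differentiating numerator and denominator 2 times the quotient is (18*tan(3*u)/cos(3*u)^2 - 54/(3*u + 1)^3)/(2); at u = 0 this is -27.

-27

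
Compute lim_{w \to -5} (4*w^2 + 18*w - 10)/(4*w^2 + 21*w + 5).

Direct substitution gives 0/0, so factor. Both numerator and denominator have (w + 5) as a factor.
After cancelling, the expression reduces to (4*w - 2)/(4*w + 1).
Substituting w = -5 gives 22/19.

22/19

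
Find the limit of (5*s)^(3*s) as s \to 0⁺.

Base → 0⁺ and exponent → 0⁺: a 0^0 form.
Take logs: 3s·ln(5s). This is 0·(−∞); rewriting as ln(5s)/(1/(3s)) and applying L'Hôpital gives 0.
Hence the limit is e^0 = 1.

1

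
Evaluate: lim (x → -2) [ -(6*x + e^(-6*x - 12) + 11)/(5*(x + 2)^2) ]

Direct substitution gives 0/0.
Apply L'Hôpital: lim (6 - 6*e^(-6*x - 12))/(-10*x - 20), still 0/0.
After 2 applications of L'Hôpital's rule the quotient is (36*e^(-6*x - 12))/(-10); substituting x = -2 gives -18/5.

-18/5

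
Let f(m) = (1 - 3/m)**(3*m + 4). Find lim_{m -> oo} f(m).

Write it as [(1 - 3/m)^m]^(3) · (1 - 3/m)^(4). The bracketed term tends to e^(-3) and the second factor to 1, so the limit is e^(-9).

e^(-9)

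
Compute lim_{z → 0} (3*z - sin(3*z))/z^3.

9/2

Direct substitution gives 0/0.
Apply L'Hôpital: lim (3 - 3*cos(3*z))/(3*z^2), still 0/0.
Apply L'Hôpital: lim (9*sin(3*z))/(6*z), still 0/0.
After 3 applications of L'Hôpital's rule the quotient is (27*cos(3*z))/(6); substituting z = 0 gives 9/2.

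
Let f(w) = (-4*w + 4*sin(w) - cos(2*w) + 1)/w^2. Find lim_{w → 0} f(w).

2

Substitution gives 0/0 (the numerator vanishes to order 2).
Expand each term to order w^2: the coefficient of w^2 in 4·sin(w) is 0 and in −cos(2w) is 2.
Lower-order terms cancel with the polynomial part, so the numerator is (2)·w^2 + o(w^2), and the limit is (2)/(1) = 2.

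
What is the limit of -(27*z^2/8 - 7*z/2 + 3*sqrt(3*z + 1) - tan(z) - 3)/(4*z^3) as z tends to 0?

-227/192

Substitution gives 0/0 (the numerator vanishes to order 3).
Expand each term to order z^3: the coefficient of z^3 in 3·√(1 + 3z) is 81/16 and in −tan(z) is -1/3.
Lower-order terms cancel with the polynomial part, so the numerator is (227/48)·z^3 + o(z^3), and the limit is (227/48)/(-4) = -227/192.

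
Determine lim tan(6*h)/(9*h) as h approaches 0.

2/3

Substitution gives 0/0.
Since tan(u)/u → 1 as u → 0, tan(6h)/(6h) → 1 and the limit is 6/9 = 2/3.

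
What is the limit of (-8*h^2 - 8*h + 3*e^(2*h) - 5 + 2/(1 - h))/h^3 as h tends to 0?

6

Substitution gives 0/0 (the numerator vanishes to order 3).
Expand each term to order h^3: the coefficient of h^3 in 3·e^(2h) is 4 and in 2·1/(1 - h) is 2.
Lower-order terms cancel with the polynomial part, so the numerator is (6)·h^3 + o(h^3), and the limit is (6)/(1) = 6.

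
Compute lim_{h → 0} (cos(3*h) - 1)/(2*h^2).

-9/4

Direct substitution gives 0/0.
Apply L'Hôpital: lim (-3*sin(3*h))/(4*h), still 0/0.
After 2 applications of L'Hôpital's rule the quotient is (-9*cos(3*h))/(4); substituting h = 0 gives -9/4.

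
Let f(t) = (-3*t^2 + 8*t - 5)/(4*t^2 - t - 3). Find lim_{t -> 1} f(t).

2/7

Since t = 1 makes numerator and denominator zero, (t - 1) divides both.
Cancelling it gives (5 - 3*t)/(4*t + 3); now plug in t = 1 to get 2/7.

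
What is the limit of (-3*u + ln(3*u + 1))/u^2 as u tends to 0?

Direct substitution gives 0/0.
Apply L'Hôpital: lim (-3 + 3/(3*u + 1))/(2*u), still 0/0.
After 2 applications of L'Hôpital's rule the quotient is (-9/(3*u + 1)^2)/(2); substituting u = 0 gives -9/2.

-9/2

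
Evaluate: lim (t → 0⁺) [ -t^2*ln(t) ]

This is a 0·(−∞) form. Rewrite as -1·ln(t) / t^(−2) and apply L'Hôpital:
the derivative quotient is -1·(1/t) / (−2·t^(−3)) = (1/2)·t^2 → 0.

0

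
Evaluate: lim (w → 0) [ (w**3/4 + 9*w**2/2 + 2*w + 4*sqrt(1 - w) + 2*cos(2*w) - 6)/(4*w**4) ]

113/384

Substitution gives 0/0; apply L'Hôpital's rule 4 times.
After differentiating numerator and denominator 4 times the quotient is (32*cos(2*w) - 15/(4*(1 - w)^(7/2)))/(96); at w = 0 this is 113/384.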